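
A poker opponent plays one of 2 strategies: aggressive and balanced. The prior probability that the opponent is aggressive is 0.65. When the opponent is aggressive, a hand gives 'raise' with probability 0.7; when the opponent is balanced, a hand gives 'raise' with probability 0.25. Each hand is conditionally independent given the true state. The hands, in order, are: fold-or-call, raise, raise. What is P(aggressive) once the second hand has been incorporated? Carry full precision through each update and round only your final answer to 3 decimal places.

0.675

After 'fold-or-call': P(aggressive) = 0.3·0.6500 / (0.3·0.6500 + 0.75·0.3500) ≈ 0.4262
After 'raise': P(aggressive) = 0.7·0.4262 / (0.7·0.4262 + 0.25·0.5738) ≈ 0.6753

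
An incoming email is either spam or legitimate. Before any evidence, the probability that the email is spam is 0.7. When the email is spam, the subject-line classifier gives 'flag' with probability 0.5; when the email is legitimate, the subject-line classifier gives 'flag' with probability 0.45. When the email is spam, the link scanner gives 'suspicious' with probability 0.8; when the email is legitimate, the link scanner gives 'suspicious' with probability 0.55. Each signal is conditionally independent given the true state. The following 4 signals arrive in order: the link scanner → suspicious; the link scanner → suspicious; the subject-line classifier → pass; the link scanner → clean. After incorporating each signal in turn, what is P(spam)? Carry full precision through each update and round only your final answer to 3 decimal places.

After the link scanner='suspicious': P(spam) = 0.8·0.7000 / (0.8·0.7000 + 0.55·0.3000) ≈ 0.7724
After the link scanner='suspicious': P(spam) = 0.8·0.7724 / (0.8·0.7724 + 0.55·0.2276) ≈ 0.8316
After the subject-line classifier='pass': P(spam) = 0.5·0.8316 / (0.5·0.8316 + 0.55·0.1684) ≈ 0.8178
After the link scanner='clean': P(spam) = 0.2·0.8178 / (0.2·0.8178 + 0.45·0.1822) ≈ 0.6661

0.666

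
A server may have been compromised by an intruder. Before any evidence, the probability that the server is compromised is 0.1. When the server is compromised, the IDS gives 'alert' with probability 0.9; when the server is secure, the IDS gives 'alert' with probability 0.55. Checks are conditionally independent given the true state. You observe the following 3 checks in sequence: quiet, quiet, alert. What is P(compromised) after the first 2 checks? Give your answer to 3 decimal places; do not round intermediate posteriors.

0.005

After 'quiet': P(compromised) = 0.1·0.1000 / (0.1·0.1000 + 0.45·0.9000) ≈ 0.0241
After 'quiet': P(compromised) = 0.1·0.0241 / (0.1·0.0241 + 0.45·0.9759) ≈ 0.0055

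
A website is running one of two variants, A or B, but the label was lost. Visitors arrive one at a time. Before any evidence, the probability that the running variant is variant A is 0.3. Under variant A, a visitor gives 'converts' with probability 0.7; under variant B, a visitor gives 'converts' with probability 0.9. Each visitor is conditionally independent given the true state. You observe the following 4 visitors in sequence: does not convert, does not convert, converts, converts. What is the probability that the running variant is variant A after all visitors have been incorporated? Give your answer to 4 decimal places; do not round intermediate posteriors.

0.7000

After 'does not convert': P(A) = 0.3·0.3000 / (0.3·0.3000 + 0.1·0.7000) ≈ 0.5625
After 'does not convert': P(A) = 0.3·0.5625 / (0.3·0.5625 + 0.1·0.4375) ≈ 0.7941
After 'converts': P(A) = 0.7·0.7941 / (0.7·0.7941 + 0.9·0.2059) ≈ 0.7500
After 'converts': P(A) = 0.7·0.7500 / (0.7·0.7500 + 0.9·0.2500) ≈ 0.7000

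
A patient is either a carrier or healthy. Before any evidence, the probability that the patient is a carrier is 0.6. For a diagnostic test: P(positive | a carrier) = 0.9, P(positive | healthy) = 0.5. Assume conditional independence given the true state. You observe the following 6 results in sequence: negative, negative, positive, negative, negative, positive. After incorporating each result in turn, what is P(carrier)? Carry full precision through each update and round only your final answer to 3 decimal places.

0.008

Apply Bayes' rule sequentially, carrying P(carrier) forward.
After 'negative': P(carrier) = 0.1·0.6000 / (0.1·0.6000 + 0.5·0.4000) ≈ 0.2308
After 'negative': P(carrier) = 0.1·0.2308 / (0.1·0.2308 + 0.5·0.7692) ≈ 0.0566
After 'positive': P(carrier) = 0.9·0.0566 / (0.9·0.0566 + 0.5·0.9434) ≈ 0.0975
After 'negative': P(carrier) = 0.1·0.0975 / (0.1·0.0975 + 0.5·0.9025) ≈ 0.0211
After 'negative': P(carrier) = 0.1·0.0211 / (0.1·0.0211 + 0.5·0.9789) ≈ 0.0043
After 'positive': P(carrier) = 0.9·0.0043 / (0.9·0.0043 + 0.5·0.9957) ≈ 0.0077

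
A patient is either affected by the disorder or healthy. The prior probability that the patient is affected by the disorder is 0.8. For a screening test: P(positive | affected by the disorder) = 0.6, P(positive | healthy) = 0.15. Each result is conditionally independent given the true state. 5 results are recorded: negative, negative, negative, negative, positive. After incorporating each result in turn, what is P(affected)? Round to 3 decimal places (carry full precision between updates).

0.440

After 'negative': P(affected) = 0.4·0.8000 / (0.4·0.8000 + 0.85·0.2000) ≈ 0.6531
After 'negative': P(affected) = 0.4·0.6531 / (0.4·0.6531 + 0.85·0.3469) ≈ 0.4697
After 'negative': P(affected) = 0.4·0.4697 / (0.4·0.4697 + 0.85·0.5303) ≈ 0.2942
After 'negative': P(affected) = 0.4·0.2942 / (0.4·0.2942 + 0.85·0.7058) ≈ 0.1640
After 'positive': P(affected) = 0.6·0.1640 / (0.6·0.1640 + 0.15·0.8360) ≈ 0.4397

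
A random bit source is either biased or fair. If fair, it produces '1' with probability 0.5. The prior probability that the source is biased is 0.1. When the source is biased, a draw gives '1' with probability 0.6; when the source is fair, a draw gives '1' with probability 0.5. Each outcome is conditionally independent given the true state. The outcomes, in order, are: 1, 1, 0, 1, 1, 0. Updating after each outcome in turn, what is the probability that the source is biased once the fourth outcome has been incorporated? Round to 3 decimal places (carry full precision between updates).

Apply Bayes' rule sequentially, carrying P(biased) forward.
After '1': P(biased) = 0.6·0.1000 / (0.6·0.1000 + 0.5·0.9000) ≈ 0.1176
After '1': P(biased) = 0.6·0.1176 / (0.6·0.1176 + 0.5·0.8824) ≈ 0.1379
After '0': P(biased) = 0.4·0.1379 / (0.4·0.1379 + 0.5·0.8621) ≈ 0.1135
After '1': P(biased) = 0.6·0.1135 / (0.6·0.1135 + 0.5·0.8865) ≈ 0.1331

0.133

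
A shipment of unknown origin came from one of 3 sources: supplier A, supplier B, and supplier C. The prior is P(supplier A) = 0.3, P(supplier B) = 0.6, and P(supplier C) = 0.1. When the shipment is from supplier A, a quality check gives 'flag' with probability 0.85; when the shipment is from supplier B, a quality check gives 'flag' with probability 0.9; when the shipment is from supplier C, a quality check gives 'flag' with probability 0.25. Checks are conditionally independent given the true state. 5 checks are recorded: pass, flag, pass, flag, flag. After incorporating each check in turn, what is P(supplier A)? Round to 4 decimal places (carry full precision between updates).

0.4411

After 'pass': normaliser = 0.15·0.3000 + 0.1·0.6000 + 0.75·0.1000; P(supplier A) ≈ 0.2500, P(supplier B) ≈ 0.3333, P(supplier C) ≈ 0.4167
After 'flag': normaliser = 0.85·0.2500 + 0.9·0.3333 + 0.25·0.4167; P(supplier A) ≈ 0.3446, P(supplier B) ≈ 0.4865, P(supplier C) ≈ 0.1689
After 'pass': normaliser = 0.15·0.3446 + 0.1·0.4865 + 0.75·0.1689; P(supplier A) ≈ 0.2277, P(supplier B) ≈ 0.2143, P(supplier C) ≈ 0.5580
After 'flag': normaliser = 0.85·0.2277 + 0.9·0.2143 + 0.25·0.5580; P(supplier A) ≈ 0.3680, P(supplier B) ≈ 0.3667, P(supplier C) ≈ 0.2653
After 'flag': normaliser = 0.85·0.3680 + 0.9·0.3667 + 0.25·0.2653; P(supplier A) ≈ 0.4411, P(supplier B) ≈ 0.4654, P(supplier C) ≈ 0.0935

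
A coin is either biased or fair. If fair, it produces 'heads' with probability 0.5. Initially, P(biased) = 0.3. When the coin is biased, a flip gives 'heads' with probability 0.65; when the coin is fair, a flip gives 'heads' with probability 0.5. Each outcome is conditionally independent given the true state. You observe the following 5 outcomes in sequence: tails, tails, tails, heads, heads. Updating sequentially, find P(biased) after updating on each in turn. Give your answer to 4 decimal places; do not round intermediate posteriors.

0.1990

Apply Bayes' rule sequentially, carrying P(biased) forward.
After 'tails': P(biased) = 0.35·0.3000 / (0.35·0.3000 + 0.5·0.7000) ≈ 0.2308
After 'tails': P(biased) = 0.35·0.2308 / (0.35·0.2308 + 0.5·0.7692) ≈ 0.1736
After 'tails': P(biased) = 0.35·0.1736 / (0.35·0.1736 + 0.5·0.8264) ≈ 0.1282
After 'heads': P(biased) = 0.65·0.1282 / (0.65·0.1282 + 0.5·0.8718) ≈ 0.1604
After 'heads': P(biased) = 0.65·0.1604 / (0.65·0.1604 + 0.5·0.8396) ≈ 0.1990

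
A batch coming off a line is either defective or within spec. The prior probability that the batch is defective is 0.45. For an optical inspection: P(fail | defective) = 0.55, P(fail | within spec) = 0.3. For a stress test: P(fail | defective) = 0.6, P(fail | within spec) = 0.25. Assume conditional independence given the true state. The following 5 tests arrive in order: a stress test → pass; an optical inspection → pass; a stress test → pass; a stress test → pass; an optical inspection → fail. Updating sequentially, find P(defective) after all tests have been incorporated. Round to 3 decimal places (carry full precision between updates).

0.128

After a stress test='pass': P(defective) = 0.4·0.4500 / (0.4·0.4500 + 0.75·0.5500) ≈ 0.3038
After an optical inspection='pass': P(defective) = 0.45·0.3038 / (0.45·0.3038 + 0.7·0.6962) ≈ 0.2191
After a stress test='pass': P(defective) = 0.4·0.2191 / (0.4·0.2191 + 0.75·0.7809) ≈ 0.1301
After a stress test='pass': P(defective) = 0.4·0.1301 / (0.4·0.1301 + 0.75·0.8699) ≈ 0.0739
After an optical inspection='fail': P(defective) = 0.55·0.0739 / (0.55·0.0739 + 0.3·0.9261) ≈ 0.1276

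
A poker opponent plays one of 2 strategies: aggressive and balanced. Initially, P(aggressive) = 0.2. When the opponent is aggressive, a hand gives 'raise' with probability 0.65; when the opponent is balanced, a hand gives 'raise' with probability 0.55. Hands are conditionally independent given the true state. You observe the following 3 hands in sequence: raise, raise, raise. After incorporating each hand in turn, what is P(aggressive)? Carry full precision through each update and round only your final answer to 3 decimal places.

Apply Bayes' rule sequentially, carrying P(aggressive) forward.
After 'raise': P(aggressive) = 0.65·0.2000 / (0.65·0.2000 + 0.55·0.8000) ≈ 0.2281
After 'raise': P(aggressive) = 0.65·0.2281 / (0.65·0.2281 + 0.55·0.7719) ≈ 0.2588
After 'raise': P(aggressive) = 0.65·0.2588 / (0.65·0.2588 + 0.55·0.7412) ≈ 0.2921

0.292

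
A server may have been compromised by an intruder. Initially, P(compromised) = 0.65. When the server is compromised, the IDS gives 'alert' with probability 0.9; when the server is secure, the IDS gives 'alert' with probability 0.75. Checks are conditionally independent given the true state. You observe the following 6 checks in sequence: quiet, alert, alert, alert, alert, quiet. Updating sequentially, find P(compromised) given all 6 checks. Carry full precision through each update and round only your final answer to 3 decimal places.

After 'quiet': P(compromised) = 0.1·0.6500 / (0.1·0.6500 + 0.25·0.3500) ≈ 0.4262
After 'alert': P(compromised) = 0.9·0.4262 / (0.9·0.4262 + 0.75·0.5738) ≈ 0.4713
After 'alert': P(compromised) = 0.9·0.4713 / (0.9·0.4713 + 0.75·0.5287) ≈ 0.5168
After 'alert': P(compromised) = 0.9·0.5168 / (0.9·0.5168 + 0.75·0.4832) ≈ 0.5621
After 'alert': P(compromised) = 0.9·0.5621 / (0.9·0.5621 + 0.75·0.4379) ≈ 0.6064
After 'quiet': P(compromised) = 0.1·0.6064 / (0.1·0.6064 + 0.25·0.3936) ≈ 0.3812

0.381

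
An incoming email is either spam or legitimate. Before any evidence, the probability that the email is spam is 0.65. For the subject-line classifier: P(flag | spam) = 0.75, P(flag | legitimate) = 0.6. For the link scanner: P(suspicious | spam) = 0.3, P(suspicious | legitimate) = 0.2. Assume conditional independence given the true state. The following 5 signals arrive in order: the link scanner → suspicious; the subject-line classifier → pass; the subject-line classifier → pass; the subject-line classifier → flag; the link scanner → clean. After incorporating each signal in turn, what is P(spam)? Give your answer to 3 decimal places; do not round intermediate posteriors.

Each posterior becomes the prior for the next update.
After the link scanner='suspicious': P(spam) = 0.3·0.6500 / (0.3·0.6500 + 0.2·0.3500) ≈ 0.7358
After the subject-line classifier='pass': P(spam) = 0.25·0.7358 / (0.25·0.7358 + 0.4·0.2642) ≈ 0.6352
After the subject-line classifier='pass': P(spam) = 0.25·0.6352 / (0.25·0.6352 + 0.4·0.3648) ≈ 0.5211
After the subject-line classifier='flag': P(spam) = 0.75·0.5211 / (0.75·0.5211 + 0.6·0.4789) ≈ 0.5763
After the link scanner='clean': P(spam) = 0.7·0.5763 / (0.7·0.5763 + 0.8·0.4237) ≈ 0.5434

0.543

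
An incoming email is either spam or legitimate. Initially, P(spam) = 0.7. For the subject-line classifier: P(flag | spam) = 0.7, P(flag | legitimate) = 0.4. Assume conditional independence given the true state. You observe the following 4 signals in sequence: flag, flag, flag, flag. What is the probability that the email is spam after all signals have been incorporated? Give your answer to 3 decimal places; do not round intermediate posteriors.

After 'flag': P(spam) = 0.7·0.7000 / (0.7·0.7000 + 0.4·0.3000) ≈ 0.8033
After 'flag': P(spam) = 0.7·0.8033 / (0.7·0.8033 + 0.4·0.1967) ≈ 0.8772
After 'flag': P(spam) = 0.7·0.8772 / (0.7·0.8772 + 0.4·0.1228) ≈ 0.9260
After 'flag': P(spam) = 0.7·0.9260 / (0.7·0.9260 + 0.4·0.0740) ≈ 0.9563

0.956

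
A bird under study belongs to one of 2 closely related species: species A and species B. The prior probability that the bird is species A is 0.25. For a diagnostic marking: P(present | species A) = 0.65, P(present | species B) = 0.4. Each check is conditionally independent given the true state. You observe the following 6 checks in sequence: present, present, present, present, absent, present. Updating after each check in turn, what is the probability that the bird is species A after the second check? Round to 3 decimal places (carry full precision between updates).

After 'present': P(species A) = 0.65·0.2500 / (0.65·0.2500 + 0.4·0.7500) ≈ 0.3514
After 'present': P(species A) = 0.65·0.3514 / (0.65·0.3514 + 0.4·0.6486) ≈ 0.4681

0.468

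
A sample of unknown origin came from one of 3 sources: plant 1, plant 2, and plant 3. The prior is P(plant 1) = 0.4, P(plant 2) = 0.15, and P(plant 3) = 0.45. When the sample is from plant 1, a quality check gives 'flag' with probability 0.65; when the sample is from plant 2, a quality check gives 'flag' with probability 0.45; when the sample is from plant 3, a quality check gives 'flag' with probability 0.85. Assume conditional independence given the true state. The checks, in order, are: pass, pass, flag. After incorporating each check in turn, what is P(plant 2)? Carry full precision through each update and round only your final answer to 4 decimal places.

After 'pass': normaliser = 0.35·0.4000 + 0.55·0.1500 + 0.15·0.4500; P(plant 1) ≈ 0.4828, P(plant 2) ≈ 0.2845, P(plant 3) ≈ 0.2328
After 'pass': normaliser = 0.35·0.4828 + 0.55·0.2845 + 0.15·0.2328; P(plant 1) ≈ 0.4689, P(plant 2) ≈ 0.4342, P(plant 3) ≈ 0.0969
After 'flag': normaliser = 0.65·0.4689 + 0.45·0.4342 + 0.85·0.0969; P(plant 1) ≈ 0.5232, P(plant 2) ≈ 0.3354, P(plant 3) ≈ 0.1414

0.3354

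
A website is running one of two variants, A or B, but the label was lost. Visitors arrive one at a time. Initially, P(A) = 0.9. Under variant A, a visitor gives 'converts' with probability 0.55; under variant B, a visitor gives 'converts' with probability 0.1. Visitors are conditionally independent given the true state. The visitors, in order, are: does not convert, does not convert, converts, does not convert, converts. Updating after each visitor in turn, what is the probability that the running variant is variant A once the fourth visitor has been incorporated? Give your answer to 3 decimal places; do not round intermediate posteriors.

After 'does not convert': P(A) = 0.45·0.9000 / (0.45·0.9000 + 0.9·0.1000) ≈ 0.8182
After 'does not convert': P(A) = 0.45·0.8182 / (0.45·0.8182 + 0.9·0.1818) ≈ 0.6923
After 'converts': P(A) = 0.55·0.6923 / (0.55·0.6923 + 0.1·0.3077) ≈ 0.9252
After 'does not convert': P(A) = 0.45·0.9252 / (0.45·0.9252 + 0.9·0.0748) ≈ 0.8609

0.861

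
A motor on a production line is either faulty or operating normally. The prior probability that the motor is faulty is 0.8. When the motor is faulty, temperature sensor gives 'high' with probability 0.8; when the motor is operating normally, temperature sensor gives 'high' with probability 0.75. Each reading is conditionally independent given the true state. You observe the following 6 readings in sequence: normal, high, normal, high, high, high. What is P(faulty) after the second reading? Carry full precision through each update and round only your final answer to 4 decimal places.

0.7734

Apply Bayes' rule sequentially, carrying P(faulty) forward.
After 'normal': P(faulty) = 0.2·0.8000 / (0.2·0.8000 + 0.25·0.2000) ≈ 0.7619
After 'high': P(faulty) = 0.8·0.7619 / (0.8·0.7619 + 0.75·0.2381) ≈ 0.7734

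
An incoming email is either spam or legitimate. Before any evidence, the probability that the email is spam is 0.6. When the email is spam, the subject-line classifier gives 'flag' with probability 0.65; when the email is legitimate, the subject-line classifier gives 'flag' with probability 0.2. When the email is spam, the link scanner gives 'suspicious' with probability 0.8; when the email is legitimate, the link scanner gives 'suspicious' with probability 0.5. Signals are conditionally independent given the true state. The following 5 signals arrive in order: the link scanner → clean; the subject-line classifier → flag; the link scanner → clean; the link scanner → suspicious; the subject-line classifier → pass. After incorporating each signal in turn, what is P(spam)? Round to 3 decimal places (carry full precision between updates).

Each posterior becomes the prior for the next update.
After the link scanner='clean': P(spam) = 0.2·0.6000 / (0.2·0.6000 + 0.5·0.4000) ≈ 0.3750
After the subject-line classifier='flag': P(spam) = 0.65·0.3750 / (0.65·0.3750 + 0.2·0.6250) ≈ 0.6610
After the link scanner='clean': P(spam) = 0.2·0.6610 / (0.2·0.6610 + 0.5·0.3390) ≈ 0.4382
After the link scanner='suspicious': P(spam) = 0.8·0.4382 / (0.8·0.4382 + 0.5·0.5618) ≈ 0.5552
After the subject-line classifier='pass': P(spam) = 0.35·0.5552 / (0.35·0.5552 + 0.8·0.4448) ≈ 0.3532

0.353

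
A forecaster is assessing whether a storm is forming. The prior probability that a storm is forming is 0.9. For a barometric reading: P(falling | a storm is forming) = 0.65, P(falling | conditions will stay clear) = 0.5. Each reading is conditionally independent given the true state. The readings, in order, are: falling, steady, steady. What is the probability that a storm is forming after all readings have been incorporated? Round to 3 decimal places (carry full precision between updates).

After 'falling': P(storm) = 0.65·0.9000 / (0.65·0.9000 + 0.5·0.1000) ≈ 0.9213
After 'steady': P(storm) = 0.35·0.9213 / (0.35·0.9213 + 0.5·0.0787) ≈ 0.8912
After 'steady': P(storm) = 0.35·0.8912 / (0.35·0.8912 + 0.5·0.1088) ≈ 0.8515

0.851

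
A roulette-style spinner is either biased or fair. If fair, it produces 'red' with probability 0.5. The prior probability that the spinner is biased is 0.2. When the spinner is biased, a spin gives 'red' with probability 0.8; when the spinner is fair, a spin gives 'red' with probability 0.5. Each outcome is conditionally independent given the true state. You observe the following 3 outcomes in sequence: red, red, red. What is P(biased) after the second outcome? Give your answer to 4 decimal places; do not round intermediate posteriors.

After 'red': P(biased) = 0.8·0.2000 / (0.8·0.2000 + 0.5·0.8000) ≈ 0.2857
After 'red': P(biased) = 0.8·0.2857 / (0.8·0.2857 + 0.5·0.7143) ≈ 0.3902

0.3902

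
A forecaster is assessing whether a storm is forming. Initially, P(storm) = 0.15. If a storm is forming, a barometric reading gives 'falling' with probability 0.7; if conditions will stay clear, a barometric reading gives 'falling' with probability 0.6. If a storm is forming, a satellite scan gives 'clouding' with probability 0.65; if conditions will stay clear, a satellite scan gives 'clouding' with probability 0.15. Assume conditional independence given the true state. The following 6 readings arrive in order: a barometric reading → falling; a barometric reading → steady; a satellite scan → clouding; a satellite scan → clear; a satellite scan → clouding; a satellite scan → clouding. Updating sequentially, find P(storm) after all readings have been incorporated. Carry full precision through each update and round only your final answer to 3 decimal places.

0.838

After a barometric reading='falling': P(storm) = 0.7·0.1500 / (0.7·0.1500 + 0.6·0.8500) ≈ 0.1707
After a barometric reading='steady': P(storm) = 0.3·0.1707 / (0.3·0.1707 + 0.4·0.8293) ≈ 0.1338
After a satellite scan='clouding': P(storm) = 0.65·0.1338 / (0.65·0.1338 + 0.15·0.8662) ≈ 0.4009
After a satellite scan='clear': P(storm) = 0.35·0.4009 / (0.35·0.4009 + 0.85·0.5991) ≈ 0.2160
After a satellite scan='clouding': P(storm) = 0.65·0.2160 / (0.65·0.2160 + 0.15·0.7840) ≈ 0.5442
After a satellite scan='clouding': P(storm) = 0.65·0.5442 / (0.65·0.5442 + 0.15·0.4558) ≈ 0.8380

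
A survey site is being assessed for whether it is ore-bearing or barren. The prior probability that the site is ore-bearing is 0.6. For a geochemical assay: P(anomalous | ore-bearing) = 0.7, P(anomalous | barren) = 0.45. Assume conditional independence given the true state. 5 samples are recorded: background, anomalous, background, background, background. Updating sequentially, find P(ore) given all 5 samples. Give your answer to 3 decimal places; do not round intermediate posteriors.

0.171

After 'background': P(ore) = 0.3·0.6000 / (0.3·0.6000 + 0.55·0.4000) ≈ 0.4500
After 'anomalous': P(ore) = 0.7·0.4500 / (0.7·0.4500 + 0.45·0.5500) ≈ 0.5600
After 'background': P(ore) = 0.3·0.5600 / (0.3·0.5600 + 0.55·0.4400) ≈ 0.4098
After 'background': P(ore) = 0.3·0.4098 / (0.3·0.4098 + 0.55·0.5902) ≈ 0.2747
After 'background': P(ore) = 0.3·0.2747 / (0.3·0.2747 + 0.55·0.7253) ≈ 0.1712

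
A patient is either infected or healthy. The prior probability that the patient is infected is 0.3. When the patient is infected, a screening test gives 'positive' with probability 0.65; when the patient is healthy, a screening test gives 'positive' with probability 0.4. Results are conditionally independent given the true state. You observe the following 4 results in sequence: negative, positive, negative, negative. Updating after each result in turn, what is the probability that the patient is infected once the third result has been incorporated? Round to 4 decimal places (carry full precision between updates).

After 'negative': P(infected) = 0.35·0.3000 / (0.35·0.3000 + 0.6·0.7000) ≈ 0.2000
After 'positive': P(infected) = 0.65·0.2000 / (0.65·0.2000 + 0.4·0.8000) ≈ 0.2889
After 'negative': P(infected) = 0.35·0.2889 / (0.35·0.2889 + 0.6·0.7111) ≈ 0.1916

0.1916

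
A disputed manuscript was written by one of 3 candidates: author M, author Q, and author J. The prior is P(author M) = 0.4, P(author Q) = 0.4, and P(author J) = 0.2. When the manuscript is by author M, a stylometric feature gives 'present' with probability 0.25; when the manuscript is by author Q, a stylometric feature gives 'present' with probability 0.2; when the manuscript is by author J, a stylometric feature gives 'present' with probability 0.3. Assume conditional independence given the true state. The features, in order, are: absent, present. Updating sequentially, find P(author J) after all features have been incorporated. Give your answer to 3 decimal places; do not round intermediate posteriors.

After 'absent': normaliser = 0.75·0.4000 + 0.8·0.4000 + 0.7·0.2000; P(author M) ≈ 0.3947, P(author Q) ≈ 0.4211, P(author J) ≈ 0.1842
After 'present': normaliser = 0.25·0.3947 + 0.2·0.4211 + 0.3·0.1842; P(author M) ≈ 0.4144, P(author Q) ≈ 0.3536, P(author J) ≈ 0.2320

0.232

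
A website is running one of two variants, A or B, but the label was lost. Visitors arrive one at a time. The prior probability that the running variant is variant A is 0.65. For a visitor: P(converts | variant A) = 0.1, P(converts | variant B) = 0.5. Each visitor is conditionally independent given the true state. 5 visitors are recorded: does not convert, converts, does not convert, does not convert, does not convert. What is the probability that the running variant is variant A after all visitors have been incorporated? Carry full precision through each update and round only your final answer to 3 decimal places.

0.796

After 'does not convert': P(A) = 0.9·0.6500 / (0.9·0.6500 + 0.5·0.3500) ≈ 0.7697
After 'converts': P(A) = 0.1·0.7697 / (0.1·0.7697 + 0.5·0.2303) ≈ 0.4007
After 'does not convert': P(A) = 0.9·0.4007 / (0.9·0.4007 + 0.5·0.5993) ≈ 0.5462
After 'does not convert': P(A) = 0.9·0.5462 / (0.9·0.5462 + 0.5·0.4538) ≈ 0.6842
After 'does not convert': P(A) = 0.9·0.6842 / (0.9·0.6842 + 0.5·0.3158) ≈ 0.7959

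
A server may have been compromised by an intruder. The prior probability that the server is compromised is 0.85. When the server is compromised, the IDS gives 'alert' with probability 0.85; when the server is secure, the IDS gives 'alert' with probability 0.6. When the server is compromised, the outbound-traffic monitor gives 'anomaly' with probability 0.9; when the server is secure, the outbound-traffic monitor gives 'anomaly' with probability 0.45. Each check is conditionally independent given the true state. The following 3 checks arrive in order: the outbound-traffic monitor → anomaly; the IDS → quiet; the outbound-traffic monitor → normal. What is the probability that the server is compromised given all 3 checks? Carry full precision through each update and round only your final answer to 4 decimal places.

0.4359

Each posterior becomes the prior for the next update.
After the outbound-traffic monitor='anomaly': P(compromised) = 0.9·0.8500 / (0.9·0.8500 + 0.45·0.1500) ≈ 0.9189
After the IDS='quiet': P(compromised) = 0.15·0.9189 / (0.15·0.9189 + 0.4·0.0811) ≈ 0.8095
After the outbound-traffic monitor='normal': P(compromised) = 0.1·0.8095 / (0.1·0.8095 + 0.55·0.1905) ≈ 0.4359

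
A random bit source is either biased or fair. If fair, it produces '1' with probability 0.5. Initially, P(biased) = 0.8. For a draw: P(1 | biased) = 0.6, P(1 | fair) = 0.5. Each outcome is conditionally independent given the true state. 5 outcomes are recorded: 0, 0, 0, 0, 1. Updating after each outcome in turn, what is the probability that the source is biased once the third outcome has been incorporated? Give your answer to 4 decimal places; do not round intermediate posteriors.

After '0': P(biased) = 0.4·0.8000 / (0.4·0.8000 + 0.5·0.2000) ≈ 0.7619
After '0': P(biased) = 0.4·0.7619 / (0.4·0.7619 + 0.5·0.2381) ≈ 0.7191
After '0': P(biased) = 0.4·0.7191 / (0.4·0.7191 + 0.5·0.2809) ≈ 0.6719

0.6719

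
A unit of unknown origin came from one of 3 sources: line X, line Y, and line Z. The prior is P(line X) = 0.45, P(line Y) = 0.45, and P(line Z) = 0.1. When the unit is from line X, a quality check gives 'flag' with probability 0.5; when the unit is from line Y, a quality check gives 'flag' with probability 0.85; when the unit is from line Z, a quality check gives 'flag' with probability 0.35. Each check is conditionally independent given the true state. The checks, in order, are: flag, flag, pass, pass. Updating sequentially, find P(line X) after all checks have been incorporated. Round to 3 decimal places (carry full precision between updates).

After 'flag': normaliser = 0.5·0.4500 + 0.85·0.4500 + 0.35·0.1000; P(line X) ≈ 0.3502, P(line Y) ≈ 0.5953, P(line Z) ≈ 0.0545
After 'flag': normaliser = 0.5·0.3502 + 0.85·0.5953 + 0.35·0.0545; P(line X) ≈ 0.2501, P(line Y) ≈ 0.7227, P(line Z) ≈ 0.0272
After 'pass': normaliser = 0.5·0.2501 + 0.15·0.7227 + 0.65·0.0272; P(line X) ≈ 0.4979, P(line Y) ≈ 0.4317, P(line Z) ≈ 0.0705
After 'pass': normaliser = 0.5·0.4979 + 0.15·0.4317 + 0.65·0.0705; P(line X) ≈ 0.6925, P(line Y) ≈ 0.1801, P(line Z) ≈ 0.1274

0.692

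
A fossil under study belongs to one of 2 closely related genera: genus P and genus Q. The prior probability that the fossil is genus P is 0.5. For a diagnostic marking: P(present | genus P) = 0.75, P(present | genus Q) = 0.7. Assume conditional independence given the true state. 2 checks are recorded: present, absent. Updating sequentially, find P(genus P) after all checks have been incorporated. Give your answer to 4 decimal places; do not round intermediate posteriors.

Apply Bayes' rule sequentially, carrying P(genus P) forward.
After 'present': P(genus P) = 0.75·0.5000 / (0.75·0.5000 + 0.7·0.5000) ≈ 0.5172
After 'absent': P(genus P) = 0.25·0.5172 / (0.25·0.5172 + 0.3·0.4828) ≈ 0.4717

0.4717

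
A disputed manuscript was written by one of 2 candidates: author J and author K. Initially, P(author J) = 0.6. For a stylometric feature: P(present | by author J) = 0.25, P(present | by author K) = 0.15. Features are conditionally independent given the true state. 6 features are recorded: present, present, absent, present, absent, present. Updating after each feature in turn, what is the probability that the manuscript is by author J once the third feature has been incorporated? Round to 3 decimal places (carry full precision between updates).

After 'present': P(author J) = 0.25·0.6000 / (0.25·0.6000 + 0.15·0.4000) ≈ 0.7143
After 'present': P(author J) = 0.25·0.7143 / (0.25·0.7143 + 0.15·0.2857) ≈ 0.8065
After 'absent': P(author J) = 0.75·0.8065 / (0.75·0.8065 + 0.85·0.1935) ≈ 0.7862

0.786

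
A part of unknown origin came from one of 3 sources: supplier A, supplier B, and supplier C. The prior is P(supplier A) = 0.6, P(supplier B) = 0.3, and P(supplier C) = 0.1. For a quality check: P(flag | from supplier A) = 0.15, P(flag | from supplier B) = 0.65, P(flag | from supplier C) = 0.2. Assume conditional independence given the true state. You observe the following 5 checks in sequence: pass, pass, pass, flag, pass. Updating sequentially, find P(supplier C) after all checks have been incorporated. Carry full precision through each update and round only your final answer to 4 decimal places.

Each posterior becomes the prior for the next update.
After 'pass': normaliser = 0.85·0.6000 + 0.35·0.3000 + 0.8·0.1000; P(supplier A) ≈ 0.7338, P(supplier B) ≈ 0.1511, P(supplier C) ≈ 0.1151
After 'pass': normaliser = 0.85·0.7338 + 0.35·0.1511 + 0.8·0.1151; P(supplier A) ≈ 0.8114, P(supplier B) ≈ 0.0688, P(supplier C) ≈ 0.1198
After 'pass': normaliser = 0.85·0.8114 + 0.35·0.0688 + 0.8·0.1198; P(supplier A) ≈ 0.8519, P(supplier B) ≈ 0.0297, P(supplier C) ≈ 0.1184
After 'flag': normaliser = 0.15·0.8519 + 0.65·0.0297 + 0.2·0.1184; P(supplier A) ≈ 0.7482, P(supplier B) ≈ 0.1132, P(supplier C) ≈ 0.1386
After 'pass': normaliser = 0.85·0.7482 + 0.35·0.1132 + 0.8·0.1386; P(supplier A) ≈ 0.8086, P(supplier B) ≈ 0.0504, P(supplier C) ≈ 0.1410

0.1410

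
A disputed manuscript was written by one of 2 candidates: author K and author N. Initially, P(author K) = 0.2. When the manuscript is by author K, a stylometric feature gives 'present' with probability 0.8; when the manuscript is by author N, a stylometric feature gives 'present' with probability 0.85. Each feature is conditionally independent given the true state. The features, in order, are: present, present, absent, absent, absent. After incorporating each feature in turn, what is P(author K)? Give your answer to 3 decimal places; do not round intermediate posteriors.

Each posterior becomes the prior for the next update.
After 'present': P(author K) = 0.8·0.2000 / (0.8·0.2000 + 0.85·0.8000) ≈ 0.1905
After 'present': P(author K) = 0.8·0.1905 / (0.8·0.1905 + 0.85·0.8095) ≈ 0.1813
After 'absent': P(author K) = 0.2·0.1813 / (0.2·0.1813 + 0.15·0.8187) ≈ 0.2280
After 'absent': P(author K) = 0.2·0.2280 / (0.2·0.2280 + 0.15·0.7720) ≈ 0.2825
After 'absent': P(author K) = 0.2·0.2825 / (0.2·0.2825 + 0.15·0.7175) ≈ 0.3442

0.344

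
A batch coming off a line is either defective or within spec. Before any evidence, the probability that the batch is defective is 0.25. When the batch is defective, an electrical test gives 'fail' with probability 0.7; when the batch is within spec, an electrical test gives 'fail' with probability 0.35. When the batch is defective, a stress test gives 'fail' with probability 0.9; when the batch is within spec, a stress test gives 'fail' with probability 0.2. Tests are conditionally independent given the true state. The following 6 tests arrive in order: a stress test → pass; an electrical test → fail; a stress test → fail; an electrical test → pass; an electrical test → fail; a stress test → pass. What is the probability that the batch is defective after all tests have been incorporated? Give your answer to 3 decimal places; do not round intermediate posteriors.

0.041

After a stress test='pass': P(defective) = 0.1·0.2500 / (0.1·0.2500 + 0.8·0.7500) ≈ 0.0400
After an electrical test='fail': P(defective) = 0.7·0.0400 / (0.7·0.0400 + 0.35·0.9600) ≈ 0.0769
After a stress test='fail': P(defective) = 0.9·0.0769 / (0.9·0.0769 + 0.2·0.9231) ≈ 0.2727
After an electrical test='pass': P(defective) = 0.3·0.2727 / (0.3·0.2727 + 0.65·0.7273) ≈ 0.1475
After an electrical test='fail': P(defective) = 0.7·0.1475 / (0.7·0.1475 + 0.35·0.8525) ≈ 0.2571
After a stress test='pass': P(defective) = 0.1·0.2571 / (0.1·0.2571 + 0.8·0.7429) ≈ 0.0415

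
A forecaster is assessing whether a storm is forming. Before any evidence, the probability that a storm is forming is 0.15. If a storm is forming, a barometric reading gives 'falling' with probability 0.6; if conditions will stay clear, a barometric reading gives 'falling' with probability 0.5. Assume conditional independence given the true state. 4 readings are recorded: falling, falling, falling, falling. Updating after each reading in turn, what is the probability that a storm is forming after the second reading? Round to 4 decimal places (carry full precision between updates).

After 'falling': P(storm) = 0.6·0.1500 / (0.6·0.1500 + 0.5·0.8500) ≈ 0.1748
After 'falling': P(storm) = 0.6·0.1748 / (0.6·0.1748 + 0.5·0.8252) ≈ 0.2026

0.2026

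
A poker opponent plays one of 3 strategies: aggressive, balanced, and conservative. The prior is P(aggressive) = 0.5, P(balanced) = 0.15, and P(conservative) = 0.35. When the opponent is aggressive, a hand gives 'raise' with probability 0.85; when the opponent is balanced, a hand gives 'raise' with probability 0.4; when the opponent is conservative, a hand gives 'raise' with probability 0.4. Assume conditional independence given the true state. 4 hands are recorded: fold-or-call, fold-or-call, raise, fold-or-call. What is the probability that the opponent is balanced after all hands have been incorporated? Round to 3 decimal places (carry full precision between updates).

After 'fold-or-call': normaliser = 0.15·0.5000 + 0.6·0.1500 + 0.6·0.3500; P(aggressive) ≈ 0.2000, P(balanced) ≈ 0.2400, P(conservative) ≈ 0.5600
After 'fold-or-call': normaliser = 0.15·0.2000 + 0.6·0.2400 + 0.6·0.5600; P(aggressive) ≈ 0.0588, P(balanced) ≈ 0.2824, P(conservative) ≈ 0.6588
After 'raise': normaliser = 0.85·0.0588 + 0.4·0.2824 + 0.4·0.6588; P(aggressive) ≈ 0.1172, P(balanced) ≈ 0.2648, P(conservative) ≈ 0.6179
After 'fold-or-call': normaliser = 0.15·0.1172 + 0.6·0.2648 + 0.6·0.6179; P(aggressive) ≈ 0.0321, P(balanced) ≈ 0.2904, P(conservative) ≈ 0.6775

0.290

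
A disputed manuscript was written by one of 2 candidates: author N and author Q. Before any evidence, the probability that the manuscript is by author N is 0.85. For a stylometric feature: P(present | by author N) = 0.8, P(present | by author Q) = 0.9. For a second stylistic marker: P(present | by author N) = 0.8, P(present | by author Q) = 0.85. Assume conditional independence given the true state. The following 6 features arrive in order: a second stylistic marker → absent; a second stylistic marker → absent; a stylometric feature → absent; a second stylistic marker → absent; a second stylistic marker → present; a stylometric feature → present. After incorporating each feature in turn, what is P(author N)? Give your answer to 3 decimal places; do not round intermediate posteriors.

0.957

After a second stylistic marker='absent': P(author N) = 0.2·0.8500 / (0.2·0.8500 + 0.15·0.1500) ≈ 0.8831
After a second stylistic marker='absent': P(author N) = 0.2·0.8831 / (0.2·0.8831 + 0.15·0.1169) ≈ 0.9097
After a stylometric feature='absent': P(author N) = 0.2·0.9097 / (0.2·0.9097 + 0.1·0.0903) ≈ 0.9527
After a second stylistic marker='absent': P(author N) = 0.2·0.9527 / (0.2·0.9527 + 0.15·0.0473) ≈ 0.9641
After a second stylistic marker='present': P(author N) = 0.8·0.9641 / (0.8·0.9641 + 0.85·0.0359) ≈ 0.9620
After a stylometric feature='present': P(author N) = 0.8·0.9620 / (0.8·0.9620 + 0.9·0.0380) ≈ 0.9574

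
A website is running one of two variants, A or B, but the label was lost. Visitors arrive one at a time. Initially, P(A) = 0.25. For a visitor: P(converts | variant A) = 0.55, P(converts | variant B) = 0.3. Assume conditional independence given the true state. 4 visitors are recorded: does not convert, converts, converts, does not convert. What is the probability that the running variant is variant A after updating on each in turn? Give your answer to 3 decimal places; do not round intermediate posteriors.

After 'does not convert': P(A) = 0.45·0.2500 / (0.45·0.2500 + 0.7·0.7500) ≈ 0.1765
After 'converts': P(A) = 0.55·0.1765 / (0.55·0.1765 + 0.3·0.8235) ≈ 0.2821
After 'converts': P(A) = 0.55·0.2821 / (0.55·0.2821 + 0.3·0.7179) ≈ 0.4187
After 'does not convert': P(A) = 0.45·0.4187 / (0.45·0.4187 + 0.7·0.5813) ≈ 0.3165

0.316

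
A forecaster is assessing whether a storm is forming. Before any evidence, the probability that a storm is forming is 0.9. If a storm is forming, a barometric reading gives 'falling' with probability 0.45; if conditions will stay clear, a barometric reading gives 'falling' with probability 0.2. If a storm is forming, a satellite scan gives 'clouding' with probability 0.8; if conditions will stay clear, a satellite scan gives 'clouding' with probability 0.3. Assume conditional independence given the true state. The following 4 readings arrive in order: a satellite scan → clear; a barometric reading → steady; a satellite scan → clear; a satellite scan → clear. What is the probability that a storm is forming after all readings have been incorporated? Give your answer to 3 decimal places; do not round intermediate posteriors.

0.126

Each posterior becomes the prior for the next update.
After a satellite scan='clear': P(storm) = 0.2·0.9000 / (0.2·0.9000 + 0.7·0.1000) ≈ 0.7200
After a barometric reading='steady': P(storm) = 0.55·0.7200 / (0.55·0.7200 + 0.8·0.2800) ≈ 0.6387
After a satellite scan='clear': P(storm) = 0.2·0.6387 / (0.2·0.6387 + 0.7·0.3613) ≈ 0.3356
After a satellite scan='clear': P(storm) = 0.2·0.3356 / (0.2·0.3356 + 0.7·0.6644) ≈ 0.1261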